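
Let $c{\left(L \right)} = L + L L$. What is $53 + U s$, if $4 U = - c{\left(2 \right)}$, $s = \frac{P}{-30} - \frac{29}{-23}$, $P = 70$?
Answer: $\frac{1256}{23} \approx 54.609$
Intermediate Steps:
$c{\left(L \right)} = L + L^{2}$
$s = - \frac{74}{69}$ ($s = \frac{70}{-30} - \frac{29}{-23} = 70 \left(- \frac{1}{30}\right) - - \frac{29}{23} = - \frac{7}{3} + \frac{29}{23} = - \frac{74}{69} \approx -1.0725$)
$U = - \frac{3}{2}$ ($U = \frac{\left(-1\right) 2 \left(1 + 2\right)}{4} = \frac{\left(-1\right) 2 \cdot 3}{4} = \frac{\left(-1\right) 6}{4} = \frac{1}{4} \left(-6\right) = - \frac{3}{2} \approx -1.5$)
$53 + U s = 53 - - \frac{37}{23} = 53 + \frac{37}{23} = \frac{1256}{23}$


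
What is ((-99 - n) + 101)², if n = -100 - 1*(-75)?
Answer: 729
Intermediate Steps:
n = -25 (n = -100 + 75 = -25)
((-99 - n) + 101)² = ((-99 - 1*(-25)) + 101)² = ((-99 + 25) + 101)² = (-74 + 101)² = 27² = 729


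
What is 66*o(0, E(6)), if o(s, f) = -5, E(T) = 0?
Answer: -330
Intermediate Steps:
66*o(0, E(6)) = 66*(-5) = -330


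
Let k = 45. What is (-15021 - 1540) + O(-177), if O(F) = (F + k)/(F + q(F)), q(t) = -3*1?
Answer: -248404/15 ≈ -16560.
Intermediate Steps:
q(t) = -3
O(F) = (45 + F)/(-3 + F) (O(F) = (F + 45)/(F - 3) = (45 + F)/(-3 + F))
(-15021 - 1540) + O(-177) = (-15021 - 1540) + (45 - 177)/(-3 - 177) = -16561 - 132/(-180) = -16561 - 1/180*(-132) = -16561 + 11/15 = -248404/15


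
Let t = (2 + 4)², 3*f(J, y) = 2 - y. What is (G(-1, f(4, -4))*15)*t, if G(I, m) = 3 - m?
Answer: 540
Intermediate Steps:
f(J, y) = ⅔ - y/3 (f(J, y) = (2 - y)/3 = ⅔ - y/3)
t = 36 (t = 6² = 36)
(G(-1, f(4, -4))*15)*t = ((3 - (⅔ - ⅓*(-4)))*15)*36 = ((3 - (⅔ + 4/3))*15)*36 = ((3 - 1*2)*15)*36 = ((3 - 2)*15)*36 = (1*15)*36 = 15*36 = 540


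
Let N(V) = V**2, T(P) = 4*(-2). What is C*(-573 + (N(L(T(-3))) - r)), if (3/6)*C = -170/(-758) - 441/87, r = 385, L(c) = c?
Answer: 95207424/10991 ≈ 8662.3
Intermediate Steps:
T(P) = -8
C = -106496/10991 (C = 2*(-170/(-758) - 441/87) = 2*(-170*(-1/758) - 441*1/87) = 2*(85/379 - 147/29) = 2*(-53248/10991) = -106496/10991 ≈ -9.6894)
C*(-573 + (N(L(T(-3))) - r)) = -106496*(-573 + ((-8)**2 - 1*385))/10991 = -106496*(-573 + (64 - 385))/10991 = -106496*(-573 - 321)/10991 = -106496/10991*(-894) = 95207424/10991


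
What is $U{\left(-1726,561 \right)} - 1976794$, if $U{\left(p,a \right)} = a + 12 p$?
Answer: $-1996945$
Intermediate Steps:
$U{\left(-1726,561 \right)} - 1976794 = \left(561 + 12 \left(-1726\right)\right) - 1976794 = \left(561 - 20712\right) - 1976794 = -20151 - 1976794 = -1996945$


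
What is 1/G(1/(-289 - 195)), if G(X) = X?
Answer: -484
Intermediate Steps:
1/G(1/(-289 - 195)) = 1/(1/(-289 - 195)) = 1/(1/(-484)) = 1/(-1/484) = -484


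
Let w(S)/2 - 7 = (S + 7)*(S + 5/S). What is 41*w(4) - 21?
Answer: 10577/2 ≈ 5288.5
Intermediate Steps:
w(S) = 14 + 2*(7 + S)*(S + 5/S) (w(S) = 14 + 2*((S + 7)*(S + 5/S)) = 14 + 2*((7 + S)*(S + 5/S)) = 14 + 2*(7 + S)*(S + 5/S))
41*w(4) - 21 = 41*(24 + 2*4² + 14*4 + 70/4) - 21 = 41*(24 + 2*16 + 56 + 70*(¼)) - 21 = 41*(24 + 32 + 56 + 35/2) - 21 = 41*(259/2) - 21 = 10619/2 - 21 = 10577/2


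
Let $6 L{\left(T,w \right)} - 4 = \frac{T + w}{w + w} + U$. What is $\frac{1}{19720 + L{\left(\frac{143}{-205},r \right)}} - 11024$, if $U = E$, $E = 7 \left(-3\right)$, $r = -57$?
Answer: $- \frac{15239318124146}{1382376469} \approx -11024.0$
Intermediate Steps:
$E = -21$
$U = -21$
$L{\left(T,w \right)} = - \frac{17}{6} + \frac{T + w}{12 w}$ ($L{\left(T,w \right)} = \frac{2}{3} + \frac{\frac{T + w}{w + w} - 21}{6} = \frac{2}{3} + \frac{\frac{T + w}{2 w} - 21}{6} = \frac{2}{3} + \frac{-21 + \frac{T + w}{2 w}}{6} = \frac{2}{3} - \left(\frac{7}{2} - \frac{T + w}{12 w}\right) = - \frac{17}{6} + \frac{T + w}{12 w}$)
$\frac{1}{19720 + L{\left(\frac{143}{-205},r \right)}} - 11024 = \frac{1}{19720 + \frac{\frac{143}{-205} - -1881}{12 \left(-57\right)}} - 11024 = \frac{1}{19720 + \frac{1}{12} \left(- \frac{1}{57}\right) \left(143 \left(- \frac{1}{205}\right) + 1881\right)} - 11024 = \frac{1}{19720 + \frac{1}{12} \left(- \frac{1}{57}\right) \left(- \frac{143}{205} + 1881\right)} - 11024 = \frac{1}{19720 + \frac{1}{12} \left(- \frac{1}{57}\right) \frac{385462}{205}} - 11024 = \frac{1}{19720 - \frac{192731}{70110}} - 11024 = \frac{1}{\frac{1382376469}{70110}} - 11024 = \frac{70110}{1382376469} - 11024 = - \frac{15239318124146}{1382376469}$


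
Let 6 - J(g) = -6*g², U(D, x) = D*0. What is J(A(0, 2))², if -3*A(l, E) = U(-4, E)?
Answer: 36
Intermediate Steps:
U(D, x) = 0
A(l, E) = 0 (A(l, E) = -⅓*0 = 0)
J(g) = 6 + 6*g² (J(g) = 6 - (-6)*g² = 6 + 6*g²)
J(A(0, 2))² = (6 + 6*0²)² = (6 + 6*0)² = (6 + 0)² = 6² = 36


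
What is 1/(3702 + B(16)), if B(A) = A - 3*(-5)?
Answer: 1/3733 ≈ 0.00026788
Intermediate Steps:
B(A) = 15 + A (B(A) = A + 15 = 15 + A)
1/(3702 + B(16)) = 1/(3702 + (15 + 16)) = 1/(3702 + 31) = 1/3733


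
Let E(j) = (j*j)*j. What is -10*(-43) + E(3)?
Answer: 457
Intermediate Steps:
E(j) = j³ (E(j) = j²*j = j³)
-10*(-43) + E(3) = -10*(-43) + 3³ = 430 + 27 = 457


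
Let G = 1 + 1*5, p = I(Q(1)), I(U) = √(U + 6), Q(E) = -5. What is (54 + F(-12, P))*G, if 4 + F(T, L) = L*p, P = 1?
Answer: 306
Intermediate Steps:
I(U) = √(6 + U)
p = 1 (p = √(6 - 5) = √1 = 1)
G = 6 (G = 1 + 5 = 6)
F(T, L) = -4 + L (F(T, L) = -4 + L*1 = -4 + L)
(54 + F(-12, P))*G = (54 + (-4 + 1))*6 = (54 - 3)*6 = 51*6 = 306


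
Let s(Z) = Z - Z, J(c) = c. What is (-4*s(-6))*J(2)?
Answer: 0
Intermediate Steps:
s(Z) = 0
(-4*s(-6))*J(2) = -4*0*2 = 0*2 = 0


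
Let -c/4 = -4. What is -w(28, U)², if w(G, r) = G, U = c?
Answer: -784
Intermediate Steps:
c = 16 (c = -4*(-4) = 16)
U = 16
-w(28, U)² = -1*28² = -1*784 = -784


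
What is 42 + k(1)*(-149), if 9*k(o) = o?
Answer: 229/9 ≈ 25.444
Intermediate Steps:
k(o) = o/9
42 + k(1)*(-149) = 42 + ((1/9)*1)*(-149) = 42 + (1/9)*(-149) = 42 - 149/9 = 229/9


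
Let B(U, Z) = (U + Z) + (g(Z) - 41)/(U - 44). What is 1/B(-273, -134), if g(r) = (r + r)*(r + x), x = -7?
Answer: -317/166766 ≈ -0.0019009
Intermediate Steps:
g(r) = 2*r*(-7 + r) (g(r) = (r + r)*(r - 7) = (2*r)*(-7 + r) = 2*r*(-7 + r))
B(U, Z) = U + Z + (-41 + 2*Z*(-7 + Z))/(-44 + U) (B(U, Z) = (U + Z) + (2*Z*(-7 + Z) - 41)/(U - 44) = (U + Z) + (-41 + 2*Z*(-7 + Z))/(-44 + U) = U + Z + (-41 + 2*Z*(-7 + Z))/(-44 + U))
1/B(-273, -134) = 1/((-41 + (-273)² - 58*(-134) - 44*(-273) + 2*(-134)² - 273*(-134))/(-44 - 273)) = 1/((-41 + 74529 + 7772 + 12012 + 2*17956 + 36582)/(-317)) = 1/(-(-41 + 74529 + 7772 + 12012 + 35912 + 36582)/317) = 1/(-1/317*166766) = 1/(-166766/317) = -317/166766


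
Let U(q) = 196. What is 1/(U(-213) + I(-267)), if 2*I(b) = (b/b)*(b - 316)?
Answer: -2/191 ≈ -0.010471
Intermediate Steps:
I(b) = -158 + b/2 (I(b) = ((b/b)*(b - 316))/2 = (1*(-316 + b))/2 = (-316 + b)/2 = -158 + b/2)
1/(U(-213) + I(-267)) = 1/(196 + (-158 + (1/2)*(-267))) = 1/(196 + (-158 - 267/2)) = 1/(196 - 583/2) = 1/(-191/2) = -2/191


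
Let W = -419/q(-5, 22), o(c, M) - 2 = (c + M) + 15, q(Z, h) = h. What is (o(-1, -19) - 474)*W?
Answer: 199863/22 ≈ 9084.7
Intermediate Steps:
o(c, M) = 17 + M + c (o(c, M) = 2 + ((c + M) + 15) = 2 + ((M + c) + 15) = 2 + (15 + M + c) = 17 + M + c)
W = -419/22 ≈ -19.045
(o(-1, -19) - 474)*W = ((17 - 19 - 1) - 474)*(-419/22) = (-3 - 474)*(-419/22) = -477*(-419/22) = 199863/22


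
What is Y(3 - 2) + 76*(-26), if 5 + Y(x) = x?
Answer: -1980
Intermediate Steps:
Y(x) = -5 + x
Y(3 - 2) + 76*(-26) = (-5 + (3 - 2)) + 76*(-26) = (-5 + 1) - 1976 = -4 - 1976 = -1980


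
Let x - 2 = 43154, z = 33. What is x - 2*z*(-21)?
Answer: 44542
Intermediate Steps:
x = 43156 (x = 2 + 43154 = 43156)
x - 2*z*(-21) = 43156 - 2*33*(-21) = 43156 - 66*(-21) = 43156 - 1*(-1386) = 43156 + 1386 = 44542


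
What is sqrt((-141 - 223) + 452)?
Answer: 2*sqrt(22) ≈ 9.3808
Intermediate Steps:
sqrt((-141 - 223) + 452) = sqrt(-364 + 452) = sqrt(88) = 2*sqrt(22)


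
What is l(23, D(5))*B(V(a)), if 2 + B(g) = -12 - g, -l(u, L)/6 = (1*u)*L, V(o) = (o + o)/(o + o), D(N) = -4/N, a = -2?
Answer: -1656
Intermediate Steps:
V(o) = 1 (V(o) = (2*o)/((2*o)) = (2*o)*(1/(2*o)) = 1)
l(u, L) = -6*L*u (l(u, L) = -6*1*u*L = -6*u*L = -6*L*u)
B(g) = -14 - g (B(g) = -2 + (-12 - g) = -14 - g)
l(23, D(5))*B(V(a)) = (-6*(-4/5)*23)*(-14 - 1*1) = (-6*(-4*1/5)*23)*(-14 - 1) = -6*(-4/5)*23*(-15) = (552/5)*(-15) = -1656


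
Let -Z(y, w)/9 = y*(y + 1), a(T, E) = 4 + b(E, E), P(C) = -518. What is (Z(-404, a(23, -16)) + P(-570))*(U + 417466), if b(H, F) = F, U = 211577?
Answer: -922067584518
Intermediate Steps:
a(T, E) = 4 + E
Z(y, w) = -9*y*(1 + y) (Z(y, w) = -9*y*(y + 1) = -9*y*(1 + y))
(Z(-404, a(23, -16)) + P(-570))*(U + 417466) = (-9*(-404)*(1 - 404) - 518)*(211577 + 417466) = (-9*(-404)*(-403) - 518)*629043 = (-1465308 - 518)*629043 = -1465826*629043 = -922067584518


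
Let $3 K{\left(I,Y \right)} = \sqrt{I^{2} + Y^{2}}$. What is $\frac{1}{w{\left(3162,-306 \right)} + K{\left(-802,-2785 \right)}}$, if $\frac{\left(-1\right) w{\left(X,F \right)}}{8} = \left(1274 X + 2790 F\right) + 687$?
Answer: $- \frac{228624120}{5807665352242171} - \frac{3 \sqrt{8399429}}{5807665352242171} \approx -3.9367 \cdot 10^{-8}$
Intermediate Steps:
$w{\left(X,F \right)} = -5496 - 22320 F - 10192 X$ ($w{\left(X,F \right)} = - 8 \left(\left(1274 X + 2790 F\right) + 687\right) = - 8 \left(687 + 1274 X + 2790 F\right) = -5496 - 22320 F - 10192 X$)
$K{\left(I,Y \right)} = \frac{\sqrt{I^{2} + Y^{2}}}{3}$
$\frac{1}{w{\left(3162,-306 \right)} + K{\left(-802,-2785 \right)}} = \frac{1}{\left(-5496 - -6829920 - 32227104\right) + \frac{\sqrt{\left(-802\right)^{2} + \left(-2785\right)^{2}}}{3}} = \frac{1}{\left(-5496 + 6829920 - 32227104\right) + \frac{\sqrt{643204 + 7756225}}{3}} = \frac{1}{-25402680 + \frac{\sqrt{8399429}}{3}}$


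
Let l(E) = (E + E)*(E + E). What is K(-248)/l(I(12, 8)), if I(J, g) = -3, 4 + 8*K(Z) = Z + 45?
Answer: -23/32 ≈ -0.71875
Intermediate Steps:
K(Z) = 41/8 + Z/8 (K(Z) = -½ + (Z + 45)/8 = -½ + (45 + Z)/8 = -½ + (45/8 + Z/8) = 41/8 + Z/8)
l(E) = 4*E² (l(E) = (2*E)*(2*E) = 4*E²)
K(-248)/l(I(12, 8)) = (41/8 + (⅛)*(-248))/((4*(-3)²)) = (41/8 - 31)/((4*9)) = -207/8/36 = -207/8*1/36 = -23/32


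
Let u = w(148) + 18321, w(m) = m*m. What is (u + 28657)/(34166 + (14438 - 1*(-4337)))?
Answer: 68882/52941 ≈ 1.3011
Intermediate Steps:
w(m) = m²
u = 40225 (u = 148² + 18321 = 21904 + 18321 = 40225)
(u + 28657)/(34166 + (14438 - 1*(-4337))) = (40225 + 28657)/(34166 + (14438 - 1*(-4337))) = 68882/(34166 + (14438 + 4337)) = 68882/(34166 + 18775) = 68882/52941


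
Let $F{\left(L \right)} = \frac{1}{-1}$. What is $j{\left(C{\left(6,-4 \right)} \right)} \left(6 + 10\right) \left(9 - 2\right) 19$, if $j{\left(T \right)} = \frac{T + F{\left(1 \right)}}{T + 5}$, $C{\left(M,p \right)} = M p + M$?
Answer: $\frac{40432}{13} \approx 3110.2$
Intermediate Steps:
$F{\left(L \right)} = -1$
$C{\left(M,p \right)} = M + M p$
$j{\left(T \right)} = \frac{-1 + T}{5 + T}$ ($j{\left(T \right)} = \frac{T - 1}{T + 5} = \frac{-1 + T}{5 + T}$)
$j{\left(C{\left(6,-4 \right)} \right)} \left(6 + 10\right) \left(9 - 2\right) 19 = \frac{-1 + 6 \left(1 - 4\right)}{5 + 6 \left(1 - 4\right)} \left(6 + 10\right) \left(9 - 2\right) 19 = \frac{-1 + 6 \left(-3\right)}{5 + 6 \left(-3\right)} 16 \cdot 7 \cdot 19 = \frac{-1 - 18}{5 - 18} \cdot 112 \cdot 19 = \frac{1}{-13} \left(-19\right) 112 \cdot 19 = \left(- \frac{1}{13}\right) \left(-19\right) 112 \cdot 19 = \frac{19}{13} \cdot 112 \cdot 19 = \frac{2128}{13} \cdot 19 = \frac{40432}{13}$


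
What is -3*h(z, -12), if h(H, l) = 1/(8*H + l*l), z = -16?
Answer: -3/16 ≈ -0.18750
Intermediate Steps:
h(H, l) = 1/(l² + 8*H) (h(H, l) = 1/(8*H + l²) = 1/(l² + 8*H))
-3*h(z, -12) = -3/((-12)² + 8*(-16)) = -3/(144 - 128) = -3/16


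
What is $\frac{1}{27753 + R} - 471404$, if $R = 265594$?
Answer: $- \frac{138284949187}{293347} \approx -4.714 \cdot 10^{5}$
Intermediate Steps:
$\frac{1}{27753 + R} - 471404 = \frac{1}{27753 + 265594} - 471404 = \frac{1}{293347} - 471404 = - \frac{138284949187}{293347}$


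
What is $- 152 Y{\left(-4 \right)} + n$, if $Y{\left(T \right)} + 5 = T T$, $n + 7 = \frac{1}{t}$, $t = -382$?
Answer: $- \frac{641379}{382} \approx -1679.0$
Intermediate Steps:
$n = - \frac{2675}{382}$ ($n = -7 + \frac{1}{-382} = -7 - \frac{1}{382} = - \frac{2675}{382} \approx -7.0026$)
$Y{\left(T \right)} = -5 + T^{2}$ ($Y{\left(T \right)} = -5 + T T = -5 + T^{2}$)
$- 152 Y{\left(-4 \right)} + n = - 152 \left(-5 + \left(-4\right)^{2}\right) - \frac{2675}{382} = - 152 \left(-5 + 16\right) - \frac{2675}{382} = \left(-152\right) 11 - \frac{2675}{382} = -1672 - \frac{2675}{382} = - \frac{641379}{382}$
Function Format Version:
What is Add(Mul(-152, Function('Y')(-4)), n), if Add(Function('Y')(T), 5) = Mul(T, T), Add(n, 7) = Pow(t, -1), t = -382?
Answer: Rational(-641379, 382) ≈ -1679.0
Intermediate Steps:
n = Rational(-2675, 382) (n = Add(-7, Pow(-382, -1)) = Add(-7, Rational(-1, 382)) = Rational(-2675, 382) ≈ -7.0026)
Function('Y')(T) = Add(-5, Pow(T, 2)) (Function('Y')(T) = Add(-5, Mul(T, T)) = Add(-5, Pow(T, 2)))
Add(Mul(-152, Function('Y')(-4)), n) = Add(Mul(-152, Add(-5, Pow(-4, 2))), Rational(-2675, 382)) = Add(Mul(-152, Add(-5, 16)), Rational(-2675, 382)) = Add(Mul(-152, 11), Rational(-2675, 382)) = Add(-1672, Rational(-2675, 382)) = Rational(-641379, 382)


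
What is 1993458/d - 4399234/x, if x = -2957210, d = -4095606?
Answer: 1010204602802/1009297251605 ≈ 1.0009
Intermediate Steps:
1993458/d - 4399234/x = 1993458/(-4095606) - 4399234/(-2957210) = 1993458*(-1/4095606) - 4399234*(-1/2957210) = -332243/682601 + 2199617/1478605 = 1010204602802/1009297251605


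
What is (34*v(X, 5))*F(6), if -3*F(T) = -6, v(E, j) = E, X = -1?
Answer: -68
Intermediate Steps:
F(T) = 2 (F(T) = -⅓*(-6) = 2)
(34*v(X, 5))*F(6) = (34*(-1))*2 = -34*2 = -68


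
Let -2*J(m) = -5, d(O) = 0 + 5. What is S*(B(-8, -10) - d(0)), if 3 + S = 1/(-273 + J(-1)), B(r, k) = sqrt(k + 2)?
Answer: 8125/541 - 3250*I*sqrt(2)/541 ≈ 15.018 - 8.4957*I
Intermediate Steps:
d(O) = 5
J(m) = 5/2 (J(m) = -1/2*(-5) = 5/2)
B(r, k) = sqrt(2 + k)
S = -1625/541 (S = -3 + 1/(-273 + 5/2) = -3 + 1/(-541/2) = -3 - 2/541 = -1625/541 ≈ -3.0037)
S*(B(-8, -10) - d(0)) = -1625*(sqrt(2 - 10) - 1*5)/541 = -1625*(sqrt(-8) - 5)/541 = -1625*(2*I*sqrt(2) - 5)/541 = -1625*(-5 + 2*I*sqrt(2))/541 = 8125/541 - 3250*I*sqrt(2)/541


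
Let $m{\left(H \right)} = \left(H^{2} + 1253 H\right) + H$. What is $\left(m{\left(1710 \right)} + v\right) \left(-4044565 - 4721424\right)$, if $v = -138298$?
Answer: $-43217570540438$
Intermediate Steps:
$m{\left(H \right)} = H^{2} + 1254 H$
$\left(m{\left(1710 \right)} + v\right) \left(-4044565 - 4721424\right) = \left(1710 \left(1254 + 1710\right) - 138298\right) \left(-4044565 - 4721424\right) = \left(1710 \cdot 2964 - 138298\right) \left(-8765989\right) = \left(5068440 - 138298\right) \left(-8765989\right) = 4930142 \left(-8765989\right) = -43217570540438$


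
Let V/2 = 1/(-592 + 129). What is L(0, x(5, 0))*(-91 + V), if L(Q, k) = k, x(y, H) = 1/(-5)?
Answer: 8427/463 ≈ 18.201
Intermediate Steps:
x(y, H) = -⅕
V = -2/463 (V = 2/(-592 + 129) = 2/(-463) = 2*(-1/463) = -2/463 ≈ -0.0043197)
L(0, x(5, 0))*(-91 + V) = -(-91 - 2/463)/5 = -⅕*(-42135/463) = 8427/463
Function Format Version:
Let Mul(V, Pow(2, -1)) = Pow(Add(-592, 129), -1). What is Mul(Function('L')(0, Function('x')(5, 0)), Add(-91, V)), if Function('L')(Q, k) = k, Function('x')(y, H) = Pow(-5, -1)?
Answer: Rational(8427, 463) ≈ 18.201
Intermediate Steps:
Function('x')(y, H) = Rational(-1, 5)
V = Rational(-2, 463) (V = Mul(2, Pow(Add(-592, 129), -1)) = Mul(2, Pow(-463, -1)) = Mul(2, Rational(-1, 463)) = Rational(-2, 463) ≈ -0.0043197)
Mul(Function('L')(0, Function('x')(5, 0)), Add(-91, V)) = Mul(Rational(-1, 5), Add(-91, Rational(-2, 463))) = Mul(Rational(-1, 5), Rational(-42135, 463)) = Rational(8427, 463)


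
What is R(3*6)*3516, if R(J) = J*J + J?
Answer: 1202472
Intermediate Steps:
R(J) = J + J**2 (R(J) = J**2 + J = J + J**2)
R(3*6)*3516 = ((3*6)*(1 + 3*6))*3516 = (18*(1 + 18))*3516 = (18*19)*3516 = 342*3516 = 1202472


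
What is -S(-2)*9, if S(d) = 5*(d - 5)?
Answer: 315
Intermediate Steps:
S(d) = -25 + 5*d (S(d) = 5*(-5 + d) = -25 + 5*d)
-S(-2)*9 = -(-25 + 5*(-2))*9 = -(-25 - 10)*9 = -1*(-35)*9 = 35*9 = 315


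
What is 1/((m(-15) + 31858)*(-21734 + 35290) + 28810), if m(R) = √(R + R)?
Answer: 71982643/31089006278418374 - 3389*I*√30/46633509417627561 ≈ 2.3154e-9 - 3.9805e-13*I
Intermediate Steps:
m(R) = √2*√R (m(R) = √(2*R) = √2*√R)
1/((m(-15) + 31858)*(-21734 + 35290) + 28810) = 1/((√2*√(-15) + 31858)*(-21734 + 35290) + 28810) = 1/((√2*(I*√15) + 31858)*13556 + 28810) = 1/((I*√30 + 31858)*13556 + 28810) = 1/((31858 + I*√30)*13556 + 28810) = 1/((431867048 + 13556*I*√30) + 28810) = 1/(431895858 + 13556*I*√30)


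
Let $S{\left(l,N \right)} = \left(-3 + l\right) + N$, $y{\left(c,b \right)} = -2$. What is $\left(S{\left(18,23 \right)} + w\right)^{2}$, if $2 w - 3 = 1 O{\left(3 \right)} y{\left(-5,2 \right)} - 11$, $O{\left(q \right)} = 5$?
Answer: $841$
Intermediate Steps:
$w = -9$ ($w = \frac{3}{2} + \frac{1 \cdot 5 \left(-2\right) - 11}{2} = \frac{3}{2} + \frac{5 \left(-2\right) - 11}{2} = \frac{3}{2} + \frac{-10 - 11}{2} = \frac{3}{2} + \frac{1}{2} \left(-21\right) = \frac{3}{2} - \frac{21}{2} = -9$)
$S{\left(l,N \right)} = -3 + N + l$
$\left(S{\left(18,23 \right)} + w\right)^{2} = \left(\left(-3 + 23 + 18\right) - 9\right)^{2} = \left(38 - 9\right)^{2} = 29^{2} = 841$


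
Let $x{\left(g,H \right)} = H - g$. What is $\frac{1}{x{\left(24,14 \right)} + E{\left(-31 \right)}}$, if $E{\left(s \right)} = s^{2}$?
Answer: $\frac{1}{951} \approx 0.0010515$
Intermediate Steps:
$\frac{1}{x{\left(24,14 \right)} + E{\left(-31 \right)}} = \frac{1}{\left(14 - 24\right) + \left(-31\right)^{2}} = \frac{1}{\left(14 - 24\right) + 961} = \frac{1}{-10 + 961} = \frac{1}{951}$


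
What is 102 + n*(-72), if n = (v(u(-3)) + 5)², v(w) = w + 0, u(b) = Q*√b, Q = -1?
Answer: -1482 + 720*I*√3 ≈ -1482.0 + 1247.1*I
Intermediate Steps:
u(b) = -√b
v(w) = w
n = (5 - I*√3)² (n = (-√(-3) + 5)² = (-I*√3 + 5)² = (5 - I*√3)² ≈ 22.0 - 17.32*I)
102 + n*(-72) = 102 + (5 - I*√3)²*(-72) = 102 - 72*(5 - I*√3)²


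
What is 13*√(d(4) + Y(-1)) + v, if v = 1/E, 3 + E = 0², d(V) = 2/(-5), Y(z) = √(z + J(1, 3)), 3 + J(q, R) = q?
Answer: -⅓ + 13*√(-10 + 25*I*√3)/5 ≈ 10.456 + 13.565*I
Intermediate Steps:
J(q, R) = -3 + q
Y(z) = √(-2 + z) (Y(z) = √(z + (-3 + 1)) = √(z - 2) = √(-2 + z))
d(V) = -⅖ (d(V) = 2*(-⅕) = -⅖)
E = -3 (E = -3 + 0² = -3 + 0 = -3)
v = -⅓ (v = 1/(-3) = -⅓ ≈ -0.33333)
13*√(d(4) + Y(-1)) + v = 13*√(-⅖ + √(-2 - 1)) - ⅓ = 13*√(-⅖ + √(-3)) - ⅓ = 13*√(-⅖ + I*√3) - ⅓ = -⅓ + 13*√(-⅖ + I*√3)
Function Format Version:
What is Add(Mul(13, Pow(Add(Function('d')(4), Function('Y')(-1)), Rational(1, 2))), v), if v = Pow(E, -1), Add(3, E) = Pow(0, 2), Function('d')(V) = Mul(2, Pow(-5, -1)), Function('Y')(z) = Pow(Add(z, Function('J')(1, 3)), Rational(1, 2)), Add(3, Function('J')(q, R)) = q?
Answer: Add(Rational(-1, 3), Mul(Rational(13, 5), Pow(Add(-10, Mul(25, I, Pow(3, Rational(1, 2)))), Rational(1, 2)))) ≈ Add(10.456, Mul(13.565, I))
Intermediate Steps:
Function('J')(q, R) = Add(-3, q)
Function('Y')(z) = Pow(Add(-2, z), Rational(1, 2)) (Function('Y')(z) = Pow(Add(z, Add(-3, 1)), Rational(1, 2)) = Pow(Add(z, -2), Rational(1, 2)) = Pow(Add(-2, z), Rational(1, 2)))
Function('d')(V) = Rational(-2, 5) (Function('d')(V) = Mul(2, Rational(-1, 5)) = Rational(-2, 5))
E = -3 (E = Add(-3, Pow(0, 2)) = Add(-3, 0) = -3)
v = Rational(-1, 3) (v = Pow(-3, -1) = Rational(-1, 3) ≈ -0.33333)
Add(Mul(13, Pow(Add(Function('d')(4), Function('Y')(-1)), Rational(1, 2))), v) = Add(Mul(13, Pow(Add(Rational(-2, 5), Pow(Add(-2, -1), Rational(1, 2))), Rational(1, 2))), Rational(-1, 3)) = Add(Mul(13, Pow(Add(Rational(-2, 5), Pow(-3, Rational(1, 2))), Rational(1, 2))), Rational(-1, 3)) = Add(Mul(13, Pow(Add(Rational(-2, 5), Mul(I, Pow(3, Rational(1, 2)))), Rational(1, 2))), Rational(-1, 3)) = Add(Rational(-1, 3), Mul(13, Pow(Add(Rational(-2, 5), Mul(I, Pow(3, Rational(1, 2)))), Rational(1, 2))))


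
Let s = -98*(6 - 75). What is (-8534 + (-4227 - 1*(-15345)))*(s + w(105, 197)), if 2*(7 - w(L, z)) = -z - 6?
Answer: 17753372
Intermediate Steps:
w(L, z) = 10 + z/2 (w(L, z) = 7 - (-z - 6)/2 = 7 - (-6 - z)/2 = 7 + (3 + z/2) = 10 + z/2)
s = 6762 (s = -98*(-69) = 6762)
(-8534 + (-4227 - 1*(-15345)))*(s + w(105, 197)) = (-8534 + (-4227 - 1*(-15345)))*(6762 + (10 + (1/2)*197)) = (-8534 + (-4227 + 15345))*(6762 + (10 + 197/2)) = (-8534 + 11118)*(6762 + 217/2) = 2584*(13741/2) = 17753372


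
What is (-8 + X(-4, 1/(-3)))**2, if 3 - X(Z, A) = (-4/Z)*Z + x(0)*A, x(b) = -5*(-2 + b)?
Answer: 49/9 ≈ 5.4444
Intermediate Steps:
x(b) = 10 - 5*b
X(Z, A) = 7 - 10*A (X(Z, A) = 3 - ((-4/Z)*Z + (10 - 5*0)*A) = 3 - (-4 + (10 + 0)*A) = 3 - (-4 + 10*A) = 3 + (4 - 10*A) = 7 - 10*A)
(-8 + X(-4, 1/(-3)))**2 = (-8 + (7 - 10/(-3)))**2 = (-8 + (7 - 10*(-1/3)))**2 = (-8 + (7 + 10/3))**2 = (-8 + 31/3)**2 = (7/3)**2 = 49/9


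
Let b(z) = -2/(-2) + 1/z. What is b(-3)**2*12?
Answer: 16/3 ≈ 5.3333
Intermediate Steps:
b(z) = 1 + 1/z (b(z) = -2*(-1/2) + 1/z = 1 + 1/z)
b(-3)**2*12 = ((1 - 3)/(-3))**2*12 = (-1/3*(-2))**2*12 = (2/3)**2*12 = (4/9)*12 = 16/3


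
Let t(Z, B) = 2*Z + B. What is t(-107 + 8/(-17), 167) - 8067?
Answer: -137954/17 ≈ -8114.9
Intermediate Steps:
t(Z, B) = B + 2*Z
t(-107 + 8/(-17), 167) - 8067 = (167 + 2*(-107 + 8/(-17))) - 8067 = (167 + 2*(-107 + 8*(-1/17))) - 8067 = (167 + 2*(-107 - 8/17)) - 8067 = (167 + 2*(-1827/17)) - 8067 = (167 - 3654/17) - 8067 = -815/17 - 8067 = -137954/17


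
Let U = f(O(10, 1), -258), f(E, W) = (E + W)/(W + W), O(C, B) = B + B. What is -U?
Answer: -64/129 ≈ -0.49612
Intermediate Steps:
O(C, B) = 2*B
f(E, W) = (E + W)/(2*W) (f(E, W) = (E + W)/((2*W)) = (E + W)*(1/(2*W)) = (E + W)/(2*W))
U = 64/129 (U = (½)*(2*1 - 258)/(-258) = (½)*(-1/258)*(2 - 258) = (½)*(-1/258)*(-256) = 64/129 ≈ 0.49612)
-U = -1*64/129 = -64/129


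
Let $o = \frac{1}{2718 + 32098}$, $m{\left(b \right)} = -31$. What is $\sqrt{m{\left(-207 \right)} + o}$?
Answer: $\frac{i \sqrt{36696030}}{1088} \approx 5.5678 i$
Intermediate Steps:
$o = \frac{1}{34816} \approx 2.8722 \cdot 10^{-5}$
$\sqrt{m{\left(-207 \right)} + o} = \sqrt{-31 + \frac{1}{34816}} = \sqrt{- \frac{1079295}{34816}} = \frac{i \sqrt{36696030}}{1088}$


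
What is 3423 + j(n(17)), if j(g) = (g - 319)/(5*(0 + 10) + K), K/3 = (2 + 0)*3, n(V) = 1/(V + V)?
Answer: 7903131/2312 ≈ 3418.3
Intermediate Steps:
n(V) = 1/(2*V)
K = 18 (K = 3*((2 + 0)*3) = 3*(2*3) = 3*6 = 18)
j(g) = -319/68 + g/68 (j(g) = (g - 319)/(5*(0 + 10) + 18) = (-319 + g)/(5*10 + 18) = (-319 + g)/(50 + 18) = (-319 + g)/68 = (-319 + g)*(1/68) = -319/68 + g/68)
3423 + j(n(17)) = 3423 + (-319/68 + ((½)/17)/68) = 3423 + (-319/68 + ((½)*(1/17))/68) = 3423 + (-319/68 + (1/68)*(1/34)) = 3423 + (-319/68 + 1/2312) = 3423 - 10845/2312 = 7903131/2312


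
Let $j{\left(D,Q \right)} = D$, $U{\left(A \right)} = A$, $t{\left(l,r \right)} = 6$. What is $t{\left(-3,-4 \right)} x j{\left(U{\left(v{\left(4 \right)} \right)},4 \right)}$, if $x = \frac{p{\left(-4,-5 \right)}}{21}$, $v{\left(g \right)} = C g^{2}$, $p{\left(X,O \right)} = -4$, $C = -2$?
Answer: $\frac{256}{7} \approx 36.571$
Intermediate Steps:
$v{\left(g \right)} = - 2 g^{2}$
$x = - \frac{4}{21} \approx -0.19048$
$t{\left(-3,-4 \right)} x j{\left(U{\left(v{\left(4 \right)} \right)},4 \right)} = 6 \left(- \frac{4}{21}\right) \left(- 2 \cdot 4^{2}\right) = - \frac{8 \left(\left(-2\right) 16\right)}{7} = \left(- \frac{8}{7}\right) \left(-32\right) = \frac{256}{7}$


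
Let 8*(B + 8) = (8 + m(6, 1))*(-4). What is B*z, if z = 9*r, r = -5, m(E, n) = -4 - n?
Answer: 855/2 ≈ 427.50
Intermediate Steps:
z = -45 (z = 9*(-5) = -45)
B = -19/2 (B = -8 + ((8 + (-4 - 1*1))*(-4))/8 = -8 + ((8 + (-4 - 1))*(-4))/8 = -8 + ((8 - 5)*(-4))/8 = -8 + (3*(-4))/8 = -8 + (⅛)*(-12) = -8 - 3/2 = -19/2 ≈ -9.5000)
B*z = -19/2*(-45) = 855/2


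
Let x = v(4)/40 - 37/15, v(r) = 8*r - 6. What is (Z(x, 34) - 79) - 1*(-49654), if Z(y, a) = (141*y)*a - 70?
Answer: 407959/10 ≈ 40796.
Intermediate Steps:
v(r) = -6 + 8*r
x = -109/60 (x = (-6 + 8*4)/40 - 37/15 = (-6 + 32)*(1/40) - 37*1/15 = 26*(1/40) - 37/15 = 13/20 - 37/15 = -109/60 ≈ -1.8167)
Z(y, a) = -70 + 141*a*y (Z(y, a) = 141*a*y - 70 = -70 + 141*a*y)
(Z(x, 34) - 79) - 1*(-49654) = ((-70 + 141*34*(-109/60)) - 79) - 1*(-49654) = ((-70 - 87091/10) - 79) + 49654 = (-87791/10 - 79) + 49654 = -88581/10 + 49654 = 407959/10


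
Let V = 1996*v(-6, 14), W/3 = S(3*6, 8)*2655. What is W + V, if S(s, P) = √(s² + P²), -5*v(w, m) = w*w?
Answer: -71856/5 + 15930*√97 ≈ 1.4252e+5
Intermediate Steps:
v(w, m) = -w²/5 (v(w, m) = -w*w/5 = -w²/5)
S(s, P) = √(P² + s²)
W = 15930*√97 (W = 3*(√(8² + (3*6)²)*2655) = 3*(√(64 + 18²)*2655) = 3*(√(64 + 324)*2655) = 3*(√388*2655) = 3*((2*√97)*2655) = 3*(5310*√97) = 15930*√97 ≈ 1.5689e+5)
V = -71856/5 (V = 1996*(-⅕*(-6)²) = 1996*(-⅕*36) = 1996*(-36/5) = -71856/5 ≈ -14371.)
W + V = 15930*√97 - 71856/5 = -71856/5 + 15930*√97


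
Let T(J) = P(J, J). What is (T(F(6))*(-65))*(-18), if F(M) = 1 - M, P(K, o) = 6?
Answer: 7020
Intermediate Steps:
T(J) = 6
(T(F(6))*(-65))*(-18) = (6*(-65))*(-18) = -390*(-18) = 7020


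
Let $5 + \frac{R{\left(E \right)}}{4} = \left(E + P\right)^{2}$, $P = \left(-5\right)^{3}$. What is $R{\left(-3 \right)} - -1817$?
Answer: $67333$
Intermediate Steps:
$P = -125$
$R{\left(E \right)} = -20 + 4 \left(-125 + E\right)^{2}$ ($R{\left(E \right)} = -20 + 4 \left(E - 125\right)^{2} = -20 + 4 \left(-125 + E\right)^{2}$)
$R{\left(-3 \right)} - -1817 = \left(-20 + 4 \left(-125 - 3\right)^{2}\right) - -1817 = \left(-20 + 4 \left(-128\right)^{2}\right) + 1817 = \left(-20 + 4 \cdot 16384\right) + 1817 = \left(-20 + 65536\right) + 1817 = 65516 + 1817 = 67333$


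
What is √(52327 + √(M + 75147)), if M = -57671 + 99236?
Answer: √(52327 + 6*√3242) ≈ 229.50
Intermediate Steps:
M = 41565
√(52327 + √(M + 75147)) = √(52327 + √(41565 + 75147)) = √(52327 + √116712) = √(52327 + 6*√3242)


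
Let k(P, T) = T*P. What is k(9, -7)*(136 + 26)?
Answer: -10206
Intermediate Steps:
k(P, T) = P*T
k(9, -7)*(136 + 26) = (9*(-7))*(136 + 26) = -63*162 = -10206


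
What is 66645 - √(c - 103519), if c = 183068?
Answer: 66645 - √79549 ≈ 66363.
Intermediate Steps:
66645 - √(c - 103519) = 66645 - √(183068 - 103519) = 66645 - √79549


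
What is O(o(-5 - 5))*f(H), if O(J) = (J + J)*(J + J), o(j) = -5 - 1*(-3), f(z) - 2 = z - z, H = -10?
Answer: 32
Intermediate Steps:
f(z) = 2 (f(z) = 2 + (z - z) = 2 + 0 = 2)
o(j) = -2 (o(j) = -5 + 3 = -2)
O(J) = 4*J² (O(J) = (2*J)*(2*J) = 4*J²)
O(o(-5 - 5))*f(H) = (4*(-2)²)*2 = (4*4)*2 = 16*2 = 32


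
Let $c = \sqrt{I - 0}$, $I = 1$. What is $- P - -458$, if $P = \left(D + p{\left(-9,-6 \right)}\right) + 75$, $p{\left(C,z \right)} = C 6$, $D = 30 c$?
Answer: $407$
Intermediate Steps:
$c = 1$ ($c = \sqrt{1 - 0} = \sqrt{1 + \left(-1 + 1\right)} = \sqrt{1 + 0} = \sqrt{1} = 1$)
$D = 30$ ($D = 30 \cdot 1 = 30$)
$p{\left(C,z \right)} = 6 C$
$P = 51$ ($P = \left(30 + 6 \left(-9\right)\right) + 75 = \left(30 - 54\right) + 75 = -24 + 75 = 51$)
$- P - -458 = \left(-1\right) 51 - -458 = -51 + 458 = 407$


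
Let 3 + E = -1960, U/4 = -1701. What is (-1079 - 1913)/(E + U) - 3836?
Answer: -3057020/797 ≈ -3835.7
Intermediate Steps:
U = -6804 (U = 4*(-1701) = -6804)
E = -1963 (E = -3 - 1960 = -1963)
(-1079 - 1913)/(E + U) - 3836 = (-1079 - 1913)/(-1963 - 6804) - 3836 = -2992/(-8767) - 3836 = -2992*(-1/8767) - 3836 = 272/797 - 3836 = -3057020/797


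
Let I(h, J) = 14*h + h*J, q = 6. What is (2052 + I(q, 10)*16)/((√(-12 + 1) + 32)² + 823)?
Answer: 499851/213497 - 17424*I*√11/213497 ≈ 2.3413 - 0.27068*I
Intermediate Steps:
I(h, J) = 14*h + J*h
(2052 + I(q, 10)*16)/((√(-12 + 1) + 32)² + 823) = (2052 + (6*(14 + 10))*16)/((√(-12 + 1) + 32)² + 823) = (2052 + (6*24)*16)/((√(-11) + 32)² + 823) = (2052 + 144*16)/((I*√11 + 32)² + 823) = (2052 + 2304)/((32 + I*√11)² + 823) = 4356/(823 + (32 + I*√11)²)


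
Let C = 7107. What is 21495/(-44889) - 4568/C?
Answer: -119272639/106342041 ≈ -1.1216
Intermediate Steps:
21495/(-44889) - 4568/C = 21495/(-44889) - 4568/7107 = 21495*(-1/44889) - 4568*1/7107 = -7165/14963 - 4568/7107 = -119272639/106342041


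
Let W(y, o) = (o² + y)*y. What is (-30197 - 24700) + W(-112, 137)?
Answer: -2144481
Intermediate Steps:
W(y, o) = y*(y + o²) (W(y, o) = (y + o²)*y = y*(y + o²))
(-30197 - 24700) + W(-112, 137) = (-30197 - 24700) - 112*(-112 + 137²) = -54897 - 112*(-112 + 18769) = -54897 - 112*18657 = -54897 - 2089584 = -2144481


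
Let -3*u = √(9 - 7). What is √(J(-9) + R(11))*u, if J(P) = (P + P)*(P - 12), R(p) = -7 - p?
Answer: -4*√5 ≈ -8.9443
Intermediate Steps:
J(P) = 2*P*(-12 + P) (J(P) = (2*P)*(-12 + P) = 2*P*(-12 + P))
u = -√2/3 (u = -√(9 - 7)/3 = -√2/3 ≈ -0.47140)
√(J(-9) + R(11))*u = √(2*(-9)*(-12 - 9) + (-7 - 1*11))*(-√2/3) = √(2*(-9)*(-21) + (-7 - 11))*(-√2/3) = √(378 - 18)*(-√2/3) = √360*(-√2/3) = (6*√10)*(-√2/3) = -4*√5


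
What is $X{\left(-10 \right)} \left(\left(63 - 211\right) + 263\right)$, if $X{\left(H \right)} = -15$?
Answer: $-1725$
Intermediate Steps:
$X{\left(-10 \right)} \left(\left(63 - 211\right) + 263\right) = - 15 \left(\left(63 - 211\right) + 263\right) = - 15 \left(-148 + 263\right) = \left(-15\right) 115 = -1725$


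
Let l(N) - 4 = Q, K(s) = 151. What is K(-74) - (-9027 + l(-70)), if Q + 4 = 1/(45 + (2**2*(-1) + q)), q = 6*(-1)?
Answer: 321229/35 ≈ 9178.0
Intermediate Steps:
q = -6
Q = -139/35 (Q = -4 + 1/(45 + (2**2*(-1) - 6)) = -4 + 1/(45 + (4*(-1) - 6)) = -4 + 1/(45 + (-4 - 6)) = -4 + 1/(45 - 10) = -4 + 1/35 = -139/35 ≈ -3.9714)
l(N) = 1/35 (l(N) = 4 - 139/35 = 1/35)
K(-74) - (-9027 + l(-70)) = 151 - (-9027 + 1/35) = 151 - 1*(-315944/35) = 151 + 315944/35 = 321229/35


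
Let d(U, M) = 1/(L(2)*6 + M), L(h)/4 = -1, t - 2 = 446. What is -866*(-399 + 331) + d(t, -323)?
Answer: 20434135/347 ≈ 58888.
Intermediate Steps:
t = 448 (t = 2 + 446 = 448)
L(h) = -4 (L(h) = 4*(-1) = -4)
d(U, M) = 1/(-24 + M) (d(U, M) = 1/(-4*6 + M) = 1/(-24 + M))
-866*(-399 + 331) + d(t, -323) = -866*(-399 + 331) + 1/(-24 - 323) = -866*(-68) + 1/(-347) = 58888 - 1/347 = 20434135/347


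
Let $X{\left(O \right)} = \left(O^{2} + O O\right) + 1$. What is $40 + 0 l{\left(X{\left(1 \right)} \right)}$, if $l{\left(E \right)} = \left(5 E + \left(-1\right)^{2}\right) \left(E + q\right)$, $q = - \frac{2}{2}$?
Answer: $40$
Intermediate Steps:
$X{\left(O \right)} = 1 + 2 O^{2}$ ($X{\left(O \right)} = \left(O^{2} + O^{2}\right) + 1 = 2 O^{2} + 1 = 1 + 2 O^{2}$)
$q = -1$ ($q = \left(-2\right) \frac{1}{2} = -1$)
$l{\left(E \right)} = \left(1 + 5 E\right) \left(-1 + E\right)$ ($l{\left(E \right)} = \left(5 E + \left(-1\right)^{2}\right) \left(E - 1\right) = \left(5 E + 1\right) \left(-1 + E\right) = \left(1 + 5 E\right) \left(-1 + E\right)$)
$40 + 0 l{\left(X{\left(1 \right)} \right)} = 40 + 0 \left(-1 - 4 \left(1 + 2 \cdot 1^{2}\right) + 5 \left(1 + 2 \cdot 1^{2}\right)^{2}\right) = 40 + 0 \left(-1 - 4 \left(1 + 2 \cdot 1\right) + 5 \left(1 + 2 \cdot 1\right)^{2}\right) = 40 + 0 \left(-1 - 4 \left(1 + 2\right) + 5 \left(1 + 2\right)^{2}\right) = 40 + 0 \left(-1 - 12 + 5 \cdot 3^{2}\right) = 40 + 0 \left(-1 - 12 + 5 \cdot 9\right) = 40 + 0 \left(-1 - 12 + 45\right) = 40 + 0 \cdot 32 = 40 + 0 = 40$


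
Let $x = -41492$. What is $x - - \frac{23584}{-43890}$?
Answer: $- \frac{82777612}{1995} \approx -41493.0$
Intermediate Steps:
$x - - \frac{23584}{-43890} = -41492 - - \frac{23584}{-43890} = -41492 - \left(-23584\right) \left(- \frac{1}{43890}\right) = -41492 - \frac{1072}{1995} = - \frac{82777612}{1995}$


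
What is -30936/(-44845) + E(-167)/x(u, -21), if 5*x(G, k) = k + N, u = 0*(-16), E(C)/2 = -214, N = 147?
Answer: -46035182/2825235 ≈ -16.294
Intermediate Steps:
E(C) = -428 (E(C) = 2*(-214) = -428)
u = 0
x(G, k) = 147/5 + k/5 (x(G, k) = (k + 147)/5 = (147 + k)/5 = 147/5 + k/5)
-30936/(-44845) + E(-167)/x(u, -21) = -30936/(-44845) - 428/(147/5 + (⅕)*(-21)) = -30936*(-1/44845) - 428/(147/5 - 21/5) = 30936/44845 - 428/126/5 = 30936/44845 - 428*5/126 = 30936/44845 - 1070/63 = -46035182/2825235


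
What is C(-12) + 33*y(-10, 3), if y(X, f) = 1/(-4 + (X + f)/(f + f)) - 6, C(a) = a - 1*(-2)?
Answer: -6646/31 ≈ -214.39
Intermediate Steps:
C(a) = 2 + a (C(a) = a + 2 = 2 + a)
y(X, f) = -6 + 1/(-4 + (X + f)/(2*f)) (y(X, f) = 1/(-4 + (X + f)/((2*f))) - 6 = 1/(-4 + (X + f)*(1/(2*f))) - 6 = 1/(-4 + (X + f)/(2*f)) - 6 = -6 + 1/(-4 + (X + f)/(2*f)))
C(-12) + 33*y(-10, 3) = (2 - 12) + 33*(2*(-3*(-10) + 22*3)/(-10 - 7*3)) = -10 + 33*(2*(30 + 66)/(-10 - 21)) = -10 + 33*(2*96/(-31)) = -10 + 33*(2*(-1/31)*96) = -10 + 33*(-192/31) = -10 - 6336/31 = -6646/31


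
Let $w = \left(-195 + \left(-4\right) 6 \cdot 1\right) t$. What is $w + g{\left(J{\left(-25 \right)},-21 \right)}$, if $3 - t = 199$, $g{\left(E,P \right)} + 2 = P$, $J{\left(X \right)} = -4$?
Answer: $42901$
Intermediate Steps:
$g{\left(E,P \right)} = -2 + P$
$t = -196$ ($t = 3 - 199 = -196$)
$w = 42924$ ($w = \left(-195 + \left(-4\right) 6 \cdot 1\right) \left(-196\right) = \left(-195 - 24\right) \left(-196\right) = \left(-219\right) \left(-196\right) = 42924$)
$w + g{\left(J{\left(-25 \right)},-21 \right)} = 42924 - 23 = 42901$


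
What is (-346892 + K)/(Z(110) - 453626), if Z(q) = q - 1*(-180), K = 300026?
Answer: 7811/75556 ≈ 0.10338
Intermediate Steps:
Z(q) = 180 + q (Z(q) = q + 180 = 180 + q)
(-346892 + K)/(Z(110) - 453626) = (-346892 + 300026)/((180 + 110) - 453626) = -46866/(290 - 453626) = -46866/(-453336) = -46866*(-1/453336) = 7811/75556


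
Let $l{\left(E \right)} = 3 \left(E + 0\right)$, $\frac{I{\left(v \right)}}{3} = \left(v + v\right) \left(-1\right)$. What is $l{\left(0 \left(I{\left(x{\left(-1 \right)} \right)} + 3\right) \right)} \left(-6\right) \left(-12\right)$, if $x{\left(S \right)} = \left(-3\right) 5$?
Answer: $0$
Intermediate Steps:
$x{\left(S \right)} = -15$
$I{\left(v \right)} = - 6 v$ ($I{\left(v \right)} = 3 \left(v + v\right) \left(-1\right) = 3 \cdot 2 v \left(-1\right) = 3 \left(- 2 v\right) = - 6 v$)
$l{\left(E \right)} = 3 E$
$l{\left(0 \left(I{\left(x{\left(-1 \right)} \right)} + 3\right) \right)} \left(-6\right) \left(-12\right) = 3 \cdot 0 \left(\left(-6\right) \left(-15\right) + 3\right) \left(-6\right) \left(-12\right) = 3 \cdot 0 \left(90 + 3\right) \left(-6\right) \left(-12\right) = 3 \cdot 0 \cdot 93 \left(-6\right) \left(-12\right) = 3 \cdot 0 \left(-6\right) \left(-12\right) = 0 \left(-6\right) \left(-12\right) = 0 \left(-12\right) = 0$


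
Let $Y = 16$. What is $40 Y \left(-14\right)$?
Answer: $-8960$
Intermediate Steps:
$40 Y \left(-14\right) = 40 \cdot 16 \left(-14\right) = 640 \left(-14\right) = -8960$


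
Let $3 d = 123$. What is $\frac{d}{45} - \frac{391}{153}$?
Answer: $- \frac{74}{45} \approx -1.6444$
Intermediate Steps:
$d = 41$ ($d = \frac{1}{3} \cdot 123 = 41$)
$\frac{d}{45} - \frac{391}{153} = \frac{41}{45} - \frac{391}{153} = 41 \cdot \frac{1}{45} - \frac{23}{9} = \frac{41}{45} - \frac{23}{9} = - \frac{74}{45}$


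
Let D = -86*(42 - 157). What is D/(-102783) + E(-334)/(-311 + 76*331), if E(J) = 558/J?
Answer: -41063423807/426458487045 ≈ -0.096289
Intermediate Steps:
D = 9890 (D = -86*(-115) = 9890)
D/(-102783) + E(-334)/(-311 + 76*331) = 9890/(-102783) + (558/(-334))/(-311 + 76*331) = 9890*(-1/102783) + (558*(-1/334))/(-311 + 25156) = -9890/102783 - 279/167/24845 = -9890/102783 - 279/167*1/24845 = -9890/102783 - 279/4149115 = -41063423807/426458487045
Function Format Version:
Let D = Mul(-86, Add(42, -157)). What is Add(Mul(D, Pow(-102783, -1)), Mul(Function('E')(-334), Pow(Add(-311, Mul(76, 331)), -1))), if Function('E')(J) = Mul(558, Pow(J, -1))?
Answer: Rational(-41063423807, 426458487045) ≈ -0.096289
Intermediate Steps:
D = 9890 (D = Mul(-86, -115) = 9890)
Add(Mul(D, Pow(-102783, -1)), Mul(Function('E')(-334), Pow(Add(-311, Mul(76, 331)), -1))) = Add(Mul(9890, Pow(-102783, -1)), Mul(Mul(558, Pow(-334, -1)), Pow(Add(-311, Mul(76, 331)), -1))) = Add(Mul(9890, Rational(-1, 102783)), Mul(Mul(558, Rational(-1, 334)), Pow(Add(-311, 25156), -1))) = Add(Rational(-9890, 102783), Mul(Rational(-279, 167), Pow(24845, -1))) = Add(Rational(-9890, 102783), Mul(Rational(-279, 167), Rational(1, 24845))) = Add(Rational(-9890, 102783), Rational(-279, 4149115)) = Rational(-41063423807, 426458487045)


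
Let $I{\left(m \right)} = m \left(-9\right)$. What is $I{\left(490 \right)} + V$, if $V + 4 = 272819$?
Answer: $268405$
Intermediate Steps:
$I{\left(m \right)} = - 9 m$
$V = 272815$ ($V = -4 + 272819 = 272815$)
$I{\left(490 \right)} + V = \left(-9\right) 490 + 272815 = -4410 + 272815 = 268405$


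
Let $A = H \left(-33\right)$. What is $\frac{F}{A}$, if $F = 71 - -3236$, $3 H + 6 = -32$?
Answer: $\frac{3307}{418} \approx 7.9115$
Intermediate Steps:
$H = - \frac{38}{3}$ ($H = -2 + \frac{1}{3} \left(-32\right) = -2 - \frac{32}{3} = - \frac{38}{3} \approx -12.667$)
$F = 3307$ ($F = 71 + 3236 = 3307$)
$A = 418$ ($A = \left(- \frac{38}{3}\right) \left(-33\right) = 418$)
$\frac{F}{A} = \frac{3307}{418}$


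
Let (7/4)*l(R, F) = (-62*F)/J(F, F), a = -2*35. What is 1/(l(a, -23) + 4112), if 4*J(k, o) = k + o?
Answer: 7/28288 ≈ 0.00024745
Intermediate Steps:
J(k, o) = k/4 + o/4 (J(k, o) = (k + o)/4 = k/4 + o/4)
a = -70
l(R, F) = -496/7 (l(R, F) = 4*((-62*F)/(F/4 + F/4))/7 = 4*((-62*F)/((F/2)))/7 = 4*((-62*F)*(2/F))/7 = (4/7)*(-124) = -496/7)
1/(l(a, -23) + 4112) = 1/(-496/7 + 4112) = 1/(28288/7) = 7/28288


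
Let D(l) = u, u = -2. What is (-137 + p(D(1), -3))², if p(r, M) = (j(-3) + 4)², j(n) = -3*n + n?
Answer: 1369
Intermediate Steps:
j(n) = -2*n
D(l) = -2
p(r, M) = 100 (p(r, M) = (-2*(-3) + 4)² = (6 + 4)² = 10² = 100)
(-137 + p(D(1), -3))² = (-137 + 100)² = (-37)² = 1369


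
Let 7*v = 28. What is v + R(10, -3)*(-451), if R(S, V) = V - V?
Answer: 4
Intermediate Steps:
v = 4 (v = (⅐)*28 = 4)
R(S, V) = 0
v + R(10, -3)*(-451) = 4 + 0*(-451) = 4 + 0 = 4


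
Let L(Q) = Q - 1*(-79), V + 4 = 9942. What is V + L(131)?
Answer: 10148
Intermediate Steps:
V = 9938 (V = -4 + 9942 = 9938)
L(Q) = 79 + Q (L(Q) = Q + 79 = 79 + Q)
V + L(131) = 9938 + (79 + 131) = 9938 + 210 = 10148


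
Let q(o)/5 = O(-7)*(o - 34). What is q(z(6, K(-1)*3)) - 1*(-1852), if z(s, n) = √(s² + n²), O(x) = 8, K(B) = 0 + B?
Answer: 492 + 120*√5 ≈ 760.33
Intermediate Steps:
K(B) = B
z(s, n) = √(n² + s²)
q(o) = -1360 + 40*o (q(o) = 5*(8*(o - 34)) = 5*(8*(-34 + o)) = 5*(-272 + 8*o) = -1360 + 40*o)
q(z(6, K(-1)*3)) - 1*(-1852) = (-1360 + 40*√((-1*3)² + 6²)) - 1*(-1852) = (-1360 + 40*√((-3)² + 36)) + 1852 = (-1360 + 40*√(9 + 36)) + 1852 = (-1360 + 40*√45) + 1852 = (-1360 + 40*(3*√5)) + 1852 = (-1360 + 120*√5) + 1852 = 492 + 120*√5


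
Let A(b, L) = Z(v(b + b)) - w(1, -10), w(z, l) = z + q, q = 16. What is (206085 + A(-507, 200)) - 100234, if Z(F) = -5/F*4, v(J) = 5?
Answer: 105830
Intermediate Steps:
Z(F) = -20/F
w(z, l) = 16 + z (w(z, l) = z + 16 = 16 + z)
A(b, L) = -21 (A(b, L) = -20/5 - (16 + 1) = -20*⅕ - 1*17 = -4 - 17 = -21)
(206085 + A(-507, 200)) - 100234 = (206085 - 21) - 100234 = 206064 - 100234 = 105830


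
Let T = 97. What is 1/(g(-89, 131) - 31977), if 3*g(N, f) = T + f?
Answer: -1/31901 ≈ -3.1347e-5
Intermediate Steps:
g(N, f) = 97/3 + f/3 (g(N, f) = (97 + f)/3 = 97/3 + f/3)
1/(g(-89, 131) - 31977) = 1/((97/3 + (1/3)*131) - 31977) = 1/((97/3 + 131/3) - 31977) = 1/(76 - 31977) = 1/(-31901) = -1/31901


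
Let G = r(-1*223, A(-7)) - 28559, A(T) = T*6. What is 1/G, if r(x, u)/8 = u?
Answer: -1/28895 ≈ -3.4608e-5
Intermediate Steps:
A(T) = 6*T
r(x, u) = 8*u
G = -28895 (G = 8*(6*(-7)) - 28559 = 8*(-42) - 28559 = -336 - 28559 = -28895)
1/G = 1/(-28895) = -1/28895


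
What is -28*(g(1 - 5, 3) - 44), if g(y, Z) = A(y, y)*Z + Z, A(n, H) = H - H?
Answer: 1148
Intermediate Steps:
A(n, H) = 0
g(y, Z) = Z (g(y, Z) = 0*Z + Z = 0 + Z = Z)
-28*(g(1 - 5, 3) - 44) = -28*(3 - 44) = -28*(-41) = 1148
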